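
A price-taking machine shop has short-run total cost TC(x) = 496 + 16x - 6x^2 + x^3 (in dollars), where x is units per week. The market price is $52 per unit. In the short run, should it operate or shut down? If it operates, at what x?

Produce at x = 6

Variable cost is VC = 16x - 6x^2 + x^3, so AVC = VC/x = 16 - 6x + x^2 and MC = dTC/dx = 16 - 12x + 3x^2.
AVC is minimized where dAVC/dx = -6 + 2x = 0, at x = 3; min AVC = 16 - 6·3 + 3^2 = $7.
P = $52 exceeds min AVC = $7, so the firm stays open.
Solving P = MC: -36 - 12x + 3x^2 = 0 ⇒ x = -2 or 6. On the upward-sloping branch, x* = 6.
Check: AVC at x = 6 is $16 ≤ P, so revenue covers variable cost.
Profit = P·x − TC = 52·6 − 592 = -$280, a loss, but smaller than the $496 fixed cost the firm would lose by shutting down.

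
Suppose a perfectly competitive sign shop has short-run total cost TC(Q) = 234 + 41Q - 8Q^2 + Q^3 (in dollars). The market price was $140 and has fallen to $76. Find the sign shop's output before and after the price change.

AVC = 41 - 8Q + Q^2, minimized at Q = 4 where min AVC = $25. MC = 41 - 16Q + 3Q^2.
With P = $140 above the shutdown price, P = MC gives Q = 9.
At P = $76 ≥ min AVC, set P = MC: Q = 7. The firm stays open but cuts output.

Output falls from 9 to 7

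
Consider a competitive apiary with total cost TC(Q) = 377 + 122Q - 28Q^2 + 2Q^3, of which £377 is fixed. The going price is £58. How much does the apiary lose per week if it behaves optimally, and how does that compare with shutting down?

AVC = 122 - 28Q + 2Q^2 has its minimum £24 at Q = 7; price £58 clears that bar, so the firm operates.
With MC = 122 - 56Q + 6Q^2, P = MC on the upward-sloping part at Q* = 8.
TR = 58·8 = 464. TC = 377 + 208 = 585. Profit = 464 − 585 = -£121.
That loss of £121 beats the £377 the firm would lose by shutting down; producing recovers £256 of fixed cost.

Profit = -£121 at Q = 8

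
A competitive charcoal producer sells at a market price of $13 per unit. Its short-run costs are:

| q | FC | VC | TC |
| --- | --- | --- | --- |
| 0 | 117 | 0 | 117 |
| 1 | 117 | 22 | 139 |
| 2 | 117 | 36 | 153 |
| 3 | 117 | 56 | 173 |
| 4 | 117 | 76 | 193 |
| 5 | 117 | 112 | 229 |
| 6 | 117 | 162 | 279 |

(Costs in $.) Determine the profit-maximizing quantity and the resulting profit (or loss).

Tabulate TR − TC: q=0: -117; q=1: -126; q=2: -127; q=3: -134; q=4: -141; q=5: -164; q=6: -201.
Profit is highest at q = 0. Equivalently, the lowest AVC in the table is 36/2 ≈ $18 at q = 2, and P = $13 falls below it — price never covers variable cost, so the firm shuts down and loses only its fixed cost.

q = 0 (shut down); profit = -$117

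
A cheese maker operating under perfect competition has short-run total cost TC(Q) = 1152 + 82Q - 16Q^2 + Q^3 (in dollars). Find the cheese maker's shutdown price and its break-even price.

Shutdown price = $18; break-even price = $130

Shutdown price = min AVC. AVC = 82 - 16Q + Q^2, with vertex at Q = 8 and minimum $18.
ATC = 1152/Q + 82 - 16Q + Q^2. Setting dATC/dQ = −1152/Q^2 − 16 + 2Q = 0 gives Q = 12 (since 2·12^3 − 16·12^2 = 1152).
min ATC = 1152/12 + 82 − 16·12 + 12^2 = $130. That is the break-even price.
Between these two prices the firm operates at a loss; above $130 it earns a profit.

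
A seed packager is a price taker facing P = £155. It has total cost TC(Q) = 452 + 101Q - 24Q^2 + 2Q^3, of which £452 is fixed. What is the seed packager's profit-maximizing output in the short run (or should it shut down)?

Produce at Q = 9

Strip out fixed cost: VC = 101Q - 24Q^2 + 2Q^3. Then AVC = 101 - 24Q + 2Q^2 and MC = 101 - 48Q + 6Q^2.
The AVC parabola has its vertex at Q = 24/4 = 6, where AVC = 101 - 24·6 + 2·6^2 = £29.
Since P = £155 ≥ min AVC = £29, price covers variable cost and the firm should produce.
Solving P = MC: -54 - 48Q + 6Q^2 = 0 ⇒ Q = -1 or 9. On the upward-sloping branch, Q* = 9.
Check: AVC at Q = 9 is £47 ≤ P, so revenue covers variable cost.
Profit = P·Q − TC = 155·9 − 875 = £520.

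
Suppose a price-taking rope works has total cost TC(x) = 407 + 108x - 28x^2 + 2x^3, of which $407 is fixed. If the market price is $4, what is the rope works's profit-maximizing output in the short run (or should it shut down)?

Variable cost is VC = 108x - 28x^2 + 2x^3, so AVC = VC/x = 108 - 28x + 2x^2 and MC = dTC/dx = 108 - 56x + 6x^2.
AVC is minimized where dAVC/dx = -28 + 4x = 0, at x = 7; min AVC = 108 - 28·7 + 2·7^2 = $10.
Since P = $4 < min AVC = $10, price fails to cover variable cost at any output.
Best response: produce nothing and absorb the $407 fixed cost.

Shut down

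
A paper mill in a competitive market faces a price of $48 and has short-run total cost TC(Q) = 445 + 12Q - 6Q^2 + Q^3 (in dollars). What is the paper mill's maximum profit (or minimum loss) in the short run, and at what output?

Profit = -$229 at Q = 6

AVC = 12 - 6Q + Q^2; min AVC = $3 at Q = 3. Since P = $48 ≥ min AVC, the firm produces.
With MC = 12 - 12Q + 3Q^2, P = MC on the upward-sloping part at Q* = 6.
TR = 48·6 = 288. TC = 445 + 72 = 517. Profit = 288 − 517 = -$229.
By producing, the firm covers all variable cost plus $216 of fixed cost; shutting down would lose the full $445.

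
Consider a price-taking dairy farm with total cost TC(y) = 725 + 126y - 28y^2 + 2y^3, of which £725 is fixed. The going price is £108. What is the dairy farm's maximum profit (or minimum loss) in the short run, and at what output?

Profit = -£77 at y = 9

AVC = 126 - 28y + 2y^2 has its minimum £28 at y = 7; price £108 clears that bar, so the firm operates.
With MC = 126 - 56y + 6y^2, P = MC on the upward-sloping part at y* = 9.
TR = 108·9 = 972. TC = 725 + 324 = 1049. Profit = 972 − 1049 = -£77.
By producing, the firm covers all variable cost plus £648 of fixed cost; shutting down would lose the full £725.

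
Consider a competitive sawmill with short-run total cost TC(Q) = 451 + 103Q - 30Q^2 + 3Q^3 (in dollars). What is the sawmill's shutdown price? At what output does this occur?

The shutdown price is the minimum of AVC. VC = 103Q - 30Q^2 + 3Q^3, so AVC = 103 - 30Q + 3Q^2.
At the minimum of AVC, MC = AVC. MC = 103 - 60Q + 9Q^2; setting MC = AVC gives 6Q^2 - 30Q = 0, so Q = 5. min AVC = 28.
The firm shuts down for any P below $28.

$28 per unit, at Q = 5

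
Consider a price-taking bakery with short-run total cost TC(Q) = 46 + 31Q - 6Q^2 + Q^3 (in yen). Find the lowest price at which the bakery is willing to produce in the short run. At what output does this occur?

¥22 per unit, at Q = 3

The firm shuts down when price falls below the minimum of average variable cost. AVC = VC/Q = 31 - 6Q + Q^2.
At the minimum of AVC, MC = AVC. MC = 31 - 12Q + 3Q^2; setting MC = AVC gives 2Q^2 - 6Q = 0, so Q = 3. min AVC = 22.
So the shutdown price is ¥22.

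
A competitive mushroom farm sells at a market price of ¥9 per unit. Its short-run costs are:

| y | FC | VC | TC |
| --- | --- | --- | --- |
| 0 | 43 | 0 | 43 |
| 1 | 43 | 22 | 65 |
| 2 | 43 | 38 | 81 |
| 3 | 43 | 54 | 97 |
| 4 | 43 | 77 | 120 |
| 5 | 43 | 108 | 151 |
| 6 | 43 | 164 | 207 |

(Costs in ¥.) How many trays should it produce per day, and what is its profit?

Tabulate TR − TC: y=0: -43; y=1: -56; y=2: -63; y=3: -70; y=4: -84; y=5: -106; y=6: -153.
Profit is highest at y = 0. Equivalently, the lowest AVC in the table is 54/3 ≈ ¥18 at y = 3, and P = ¥9 falls below it — price never covers variable cost, so the firm shuts down and loses only its fixed cost.

y = 0 (shut down); profit = -¥43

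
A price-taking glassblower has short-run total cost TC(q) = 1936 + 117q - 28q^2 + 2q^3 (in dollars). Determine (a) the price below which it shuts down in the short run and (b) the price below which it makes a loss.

Shutdown price = $19; break-even price = $227

Shutdown price = min AVC. AVC = 117 - 28q + 2q^2, with vertex at q = 7 and minimum $19.
ATC = 1936/q + 117 - 28q + 2q^2. Setting dATC/dq = −1936/q^2 − 28 + 4q = 0 gives q = 11 (since 4·11^3 − 28·11^2 = 1936).
min ATC = 1936/11 + 117 − 28·11 + 2·11^2 = $227. That is the break-even price.
For $19 ≤ P < $227 the firm produces at a loss; below $19 it shuts down.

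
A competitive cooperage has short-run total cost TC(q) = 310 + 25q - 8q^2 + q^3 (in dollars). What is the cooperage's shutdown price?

$9 per unit

The firm shuts down when price falls below the minimum of average variable cost. AVC = VC/q = 25 - 8q + q^2.
dAVC/dq = -8 + 2q = 0 gives q = 4. min AVC = 25 - 8·4 + 4^2 = 9.
So the shutdown price is $9.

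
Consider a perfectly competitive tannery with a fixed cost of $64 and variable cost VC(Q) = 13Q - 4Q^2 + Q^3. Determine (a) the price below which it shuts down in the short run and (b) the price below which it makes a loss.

AVC = 13 - 4Q + Q^2; minimized at Q = 2, giving min AVC = $9. That is the shutdown price.
ATC = 64/Q + 13 - 4Q + Q^2. Setting dATC/dQ = −64/Q^2 − 4 + 2Q = 0 gives Q = 4 (since 2·4^3 − 4·4^2 = 64).
min ATC = 64/4 + 13 − 4·4 + 4^2 = $29. That is the break-even price.
Between these two prices the firm operates at a loss; above $29 it earns a profit.

Shutdown price = $9; break-even price = $29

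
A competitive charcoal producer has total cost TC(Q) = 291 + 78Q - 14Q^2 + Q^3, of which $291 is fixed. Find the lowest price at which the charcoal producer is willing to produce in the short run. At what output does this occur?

The shutdown price is the minimum of AVC. VC = 78Q - 14Q^2 + Q^3, so AVC = 78 - 14Q + Q^2.
dAVC/dQ = -14 + 2Q = 0 gives Q = 7. min AVC = 78 - 14·7 + 7^2 = 29.
The firm shuts down for any P below $29.

$29 per unit, at Q = 7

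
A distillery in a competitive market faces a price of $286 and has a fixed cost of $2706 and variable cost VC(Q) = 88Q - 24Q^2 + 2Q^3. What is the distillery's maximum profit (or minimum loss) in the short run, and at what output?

Profit = -$286 at Q = 11

AVC = 88 - 24Q + 2Q^2 has its minimum $16 at Q = 6; price $286 clears that bar, so the firm operates.
MC = 88 - 48Q + 6Q^2. Setting P = MC and taking the root on the rising branch gives Q* = 11.
TR = 286·11 = 3146. TC = 2706 + 726 = 3432. Profit = 3146 − 3432 = -$286.
By producing, the firm covers all variable cost plus $2420 of fixed cost; shutting down would lose the full $2706.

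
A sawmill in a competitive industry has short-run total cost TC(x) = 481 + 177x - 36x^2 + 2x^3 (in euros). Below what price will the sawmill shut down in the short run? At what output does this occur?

€15 per unit, at x = 9

Short-run supply begins at min AVC. From VC = 177x - 36x^2 + 2x^3, AVC = 177 - 36x + 2x^2.
At the minimum of AVC, MC = AVC. MC = 177 - 72x + 6x^2; setting MC = AVC gives 4x^2 - 36x = 0, so x = 9. min AVC = 15.
The firm shuts down for any P below €15.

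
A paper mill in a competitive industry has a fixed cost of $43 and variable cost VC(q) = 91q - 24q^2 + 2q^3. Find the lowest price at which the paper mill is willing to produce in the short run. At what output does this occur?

$19 per unit, at q = 6

The firm shuts down when price falls below the minimum of average variable cost. AVC = VC/q = 91 - 24q + 2q^2.
dAVC/dq = -24 + 4q = 0 gives q = 6. min AVC = 91 - 24·6 + 2·6^2 = 19.
For P < $19 the firm produces nothing.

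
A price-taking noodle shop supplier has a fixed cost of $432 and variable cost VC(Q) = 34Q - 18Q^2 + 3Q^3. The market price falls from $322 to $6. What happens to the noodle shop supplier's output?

AVC = 34 - 18Q + 3Q^2, minimized at Q = 3 where min AVC = $7. MC = 34 - 36Q + 9Q^2.
With P = $322 above the shutdown price, P = MC gives Q = 8.
At P = $6 < min AVC = $7, price no longer covers variable cost at any output, so the firm shuts down: Q = 0.

Output falls from 8 to 0 (the firm shuts down)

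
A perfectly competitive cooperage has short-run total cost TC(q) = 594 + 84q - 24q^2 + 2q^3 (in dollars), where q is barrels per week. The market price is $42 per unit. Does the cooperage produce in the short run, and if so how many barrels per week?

Produce at q = 7

Strip out fixed cost: VC = 84q - 24q^2 + 2q^3. Then AVC = 84 - 24q + 2q^2 and MC = 84 - 48q + 6q^2.
AVC is minimized where dAVC/dq = -24 + 4q = 0, at q = 6; min AVC = 84 - 24·6 + 2·6^2 = $12.
P = $42 exceeds min AVC = $12, so the firm stays open.
P = MC gives 42 - 48q + 6q^2 = 0, with roots 1 and 7. Take the larger (rising MC): q* = 7.
Check: AVC at q = 7 is $14 ≤ P, so revenue covers variable cost.
Profit = P·q − TC = 42·7 − 692 = -$398, a loss, but smaller than the $594 fixed cost the firm would lose by shutting down.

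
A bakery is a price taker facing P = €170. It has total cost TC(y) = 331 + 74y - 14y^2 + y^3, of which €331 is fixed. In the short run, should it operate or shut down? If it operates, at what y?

Strip out fixed cost: VC = 74y - 14y^2 + y^3. Then AVC = 74 - 14y + y^2 and MC = 74 - 28y + 3y^2.
The AVC parabola has its vertex at y = 14/2 = 7, where AVC = 74 - 14·7 + 7^2 = €25.
P = €170 exceeds min AVC = €25, so the firm stays open.
Set P = MC: 170 = 74 - 28y + 3y^2 → -96 - 28y + 3y^2 = 0. The roots are y = -8/3 and y = 12; the profit-maximizing output is on the rising part of MC, so y* = 12.
Check: AVC at y = 12 is €50 ≤ P, so revenue covers variable cost.
Profit = P·y − TC = 170·12 − 931 = €1109.

Produce at y = 12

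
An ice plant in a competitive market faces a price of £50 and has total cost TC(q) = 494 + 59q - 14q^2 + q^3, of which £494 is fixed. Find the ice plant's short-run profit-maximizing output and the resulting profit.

AVC = 59 - 14q + q^2 has its minimum £10 at q = 7; price £50 clears that bar, so the firm operates.
With MC = 59 - 28q + 3q^2, P = MC on the upward-sloping part at q* = 9.
TR = 50·9 = 450. TC = 494 + 126 = 620. Profit = 450 − 620 = -£170.
By producing, the firm covers all variable cost plus £324 of fixed cost; shutting down would lose the full £494.

Profit = -£170 at q = 9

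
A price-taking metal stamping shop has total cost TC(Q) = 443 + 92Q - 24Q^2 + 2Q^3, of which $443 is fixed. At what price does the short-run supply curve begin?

The firm shuts down when price falls below the minimum of average variable cost. AVC = VC/Q = 92 - 24Q + 2Q^2.
dAVC/dQ = -24 + 4Q = 0 gives Q = 6. min AVC = 92 - 24·6 + 2·6^2 = 20.
For P < $20 the firm produces nothing.

$20 per unit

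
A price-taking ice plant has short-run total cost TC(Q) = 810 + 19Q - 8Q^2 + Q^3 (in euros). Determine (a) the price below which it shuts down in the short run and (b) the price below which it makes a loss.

Shutdown price = €3; break-even price = €118

AVC = 19 - 8Q + Q^2; minimized at Q = 4, giving min AVC = €3. That is the shutdown price.
ATC = 810/Q + 19 - 8Q + Q^2. Setting dATC/dQ = −810/Q^2 − 8 + 2Q = 0 gives Q = 9 (since 2·9^3 − 8·9^2 = 810).
min ATC = 810/9 + 19 − 8·9 + 9^2 = €118. That is the break-even price.
Between these two prices the firm operates at a loss; above €118 it earns a profit.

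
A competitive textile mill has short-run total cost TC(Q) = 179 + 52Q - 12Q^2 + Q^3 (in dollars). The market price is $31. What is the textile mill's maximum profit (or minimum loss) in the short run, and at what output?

AVC = 52 - 12Q + Q^2; min AVC = $16 at Q = 6. Since P = $31 ≥ min AVC, the firm produces.
With MC = 52 - 24Q + 3Q^2, P = MC on the upward-sloping part at Q* = 7.
TR = 31·7 = 217. TC = 179 + 119 = 298. Profit = 217 − 298 = -$81.
Shutting down would mean losing the fixed cost of $179, so operating at a loss of $81 is better by $98.

Profit = -$81 at Q = 7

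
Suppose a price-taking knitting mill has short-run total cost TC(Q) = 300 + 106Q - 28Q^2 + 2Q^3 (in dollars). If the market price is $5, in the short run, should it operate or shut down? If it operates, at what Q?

From TC, MC = TC'(Q) = 106 - 56Q + 6Q^2 and AVC = VC/Q = 106 - 28Q + 2Q^2.
The AVC parabola has its vertex at Q = 28/4 = 7, where AVC = 106 - 28·7 + 2·7^2 = $8.
Since P = $5 < min AVC = $8, price fails to cover variable cost at any output.
The firm minimizes its loss by shutting down and losing only its fixed cost of $300.

Shut down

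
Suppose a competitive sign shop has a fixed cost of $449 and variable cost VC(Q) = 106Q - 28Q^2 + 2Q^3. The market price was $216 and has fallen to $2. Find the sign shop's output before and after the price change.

AVC = 106 - 28Q + 2Q^2, minimized at Q = 7 where min AVC = $8. MC = 106 - 56Q + 6Q^2.
At P = $216 ≥ min AVC, set P = MC on the rising branch: Q = 11.
At P = $2 < min AVC = $8, price no longer covers variable cost at any output, so the firm shuts down: Q = 0.

Output falls from 11 to 0 (the firm shuts down)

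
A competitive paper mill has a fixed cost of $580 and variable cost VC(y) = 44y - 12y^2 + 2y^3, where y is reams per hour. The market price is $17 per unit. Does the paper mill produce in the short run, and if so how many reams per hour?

Variable cost is VC = 44y - 12y^2 + 2y^3, so AVC = VC/y = 44 - 12y + 2y^2 and MC = dTC/dy = 44 - 24y + 6y^2.
AVC is minimized where dAVC/dy = -12 + 4y = 0, at y = 3; min AVC = 44 - 12·3 + 2·3^2 = $26.
P = $17 lies below min AVC = $26; no output level covers variable cost.
Best response: produce nothing and absorb the $580 fixed cost.

Shut down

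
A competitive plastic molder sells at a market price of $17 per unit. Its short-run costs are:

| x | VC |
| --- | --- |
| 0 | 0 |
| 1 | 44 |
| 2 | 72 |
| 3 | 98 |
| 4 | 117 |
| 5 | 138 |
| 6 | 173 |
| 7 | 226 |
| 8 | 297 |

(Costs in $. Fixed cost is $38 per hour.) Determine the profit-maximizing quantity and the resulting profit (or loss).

x = 0 (shut down); profit = -$38

Compute π = P·x − TC at each output: x=0: -38; x=1: -65; x=2: -76; x=3: -85; x=4: -87; x=5: -91; x=6: -109; x=7: -145; x=8: -199.
Profit is highest at x = 0. Equivalently, the lowest AVC in the table is 138/5 ≈ $27.60 at x = 5, and P = $17 falls below it — price never covers variable cost, so the firm shuts down and loses only its fixed cost.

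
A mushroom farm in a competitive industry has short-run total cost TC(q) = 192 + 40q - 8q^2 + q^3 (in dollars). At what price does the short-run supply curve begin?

$24 per unit

The firm shuts down when price falls below the minimum of average variable cost. AVC = VC/q = 40 - 8q + q^2.
dAVC/dq = -8 + 2q = 0 gives q = 4. min AVC = 40 - 8·4 + 4^2 = 24.
For P < $24 the firm produces nothing.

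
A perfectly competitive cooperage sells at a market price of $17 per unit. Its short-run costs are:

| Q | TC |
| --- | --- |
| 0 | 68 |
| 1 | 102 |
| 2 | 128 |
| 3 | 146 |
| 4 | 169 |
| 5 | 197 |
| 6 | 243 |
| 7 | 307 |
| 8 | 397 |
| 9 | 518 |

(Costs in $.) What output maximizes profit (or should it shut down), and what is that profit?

Q = 0 (shut down); profit = -$68

Tabulate TR − TC: Q=0: -68; Q=1: -85; Q=2: -94; Q=3: -95; Q=4: -101; Q=5: -112; Q=6: -141; Q=7: -188; Q=8: -261; Q=9: -365.
Profit is highest at Q = 0. Equivalently, the lowest AVC in the table is 101/4 ≈ $25.25 at Q = 4, and P = $17 falls below it — price never covers variable cost, so the firm shuts down and loses only its fixed cost.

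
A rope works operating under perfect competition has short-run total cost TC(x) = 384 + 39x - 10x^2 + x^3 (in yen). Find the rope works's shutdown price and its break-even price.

Shutdown price = min AVC. AVC = 39 - 10x + x^2, with vertex at x = 5 and minimum ¥14.
ATC = 384/x + 39 - 10x + x^2. Setting dATC/dx = −384/x^2 − 10 + 2x = 0 gives x = 8 (since 2·8^3 − 10·8^2 = 384).
min ATC = 384/8 + 39 − 10·8 + 8^2 = ¥71. That is the break-even price.
For ¥14 ≤ P < ¥71 the firm produces at a loss; below ¥14 it shuts down.

Shutdown price = ¥14; break-even price = ¥71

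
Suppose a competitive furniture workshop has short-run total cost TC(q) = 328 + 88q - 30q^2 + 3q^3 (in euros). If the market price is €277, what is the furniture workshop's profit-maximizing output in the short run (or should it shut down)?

Produce at q = 9

Variable cost is VC = 88q - 30q^2 + 3q^3, so AVC = VC/q = 88 - 30q + 3q^2 and MC = dTC/dq = 88 - 60q + 9q^2.
AVC is minimized where dAVC/dq = -30 + 6q = 0, at q = 5; min AVC = 88 - 30·5 + 3·5^2 = €13.
Since P = €277 ≥ min AVC = €13, price covers variable cost and the firm should produce.
Set P = MC: 277 = 88 - 60q + 9q^2 → -189 - 60q + 9q^2 = 0. The roots are q = -7/3 and q = 9; the profit-maximizing output is on the rising part of MC, so q* = 9.
Check: AVC at q = 9 is €61 ≤ P, so revenue covers variable cost.
Profit = P·q − TC = 277·9 − 877 = €1616.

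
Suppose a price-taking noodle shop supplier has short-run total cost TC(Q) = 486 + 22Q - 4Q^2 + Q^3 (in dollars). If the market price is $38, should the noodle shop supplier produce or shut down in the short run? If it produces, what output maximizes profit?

From TC, MC = TC'(Q) = 22 - 8Q + 3Q^2 and AVC = VC/Q = 22 - 4Q + Q^2.
AVC is minimized where dAVC/dQ = -4 + 2Q = 0, at Q = 2; min AVC = 22 - 4·2 + 2^2 = $18.
Because $38 ≥ $18, revenue can cover variable cost; the firm operates.
P = MC gives -16 - 8Q + 3Q^2 = 0, with roots -4/3 and 4. Take the larger (rising MC): Q* = 4.
Check: AVC at Q = 4 is $22 ≤ P, so revenue covers variable cost.
Profit = P·Q − TC = 38·4 − 574 = -$422, a loss, but smaller than the $486 fixed cost the firm would lose by shutting down.

Produce at Q = 4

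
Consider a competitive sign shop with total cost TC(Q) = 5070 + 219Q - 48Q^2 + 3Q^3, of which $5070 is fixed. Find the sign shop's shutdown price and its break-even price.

Shutdown price = $27; break-even price = $492

AVC = 219 - 48Q + 3Q^2; minimized at Q = 8, giving min AVC = $27. That is the shutdown price.
ATC = 5070/Q + 219 - 48Q + 3Q^2. Setting dATC/dQ = −5070/Q^2 − 48 + 6Q = 0 gives Q = 13 (since 6·13^3 − 48·13^2 = 5070).
min ATC = 5070/13 + 219 − 48·13 + 3·13^2 = $492. That is the break-even price.
Between these two prices the firm operates at a loss; above $492 it earns a profit.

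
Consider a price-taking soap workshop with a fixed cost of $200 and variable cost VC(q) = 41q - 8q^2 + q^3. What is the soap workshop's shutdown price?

$25 per unit

The shutdown price is the minimum of AVC. VC = 41q - 8q^2 + q^3, so AVC = 41 - 8q + q^2.
dAVC/dq = -8 + 2q = 0 gives q = 4. min AVC = 41 - 8·4 + 4^2 = 25.
For P < $25 the firm produces nothing.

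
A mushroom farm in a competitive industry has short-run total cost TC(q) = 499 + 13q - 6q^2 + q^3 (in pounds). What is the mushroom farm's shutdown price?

£4 per unit

Short-run supply begins at min AVC. From VC = 13q - 6q^2 + q^3, AVC = 13 - 6q + q^2.
At the minimum of AVC, MC = AVC. MC = 13 - 12q + 3q^2; setting MC = AVC gives 2q^2 - 6q = 0, so q = 3. min AVC = 4.
The firm shuts down for any P below £4.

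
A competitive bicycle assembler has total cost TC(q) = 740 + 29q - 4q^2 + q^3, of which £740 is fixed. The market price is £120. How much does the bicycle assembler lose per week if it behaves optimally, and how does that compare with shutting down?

AVC = 29 - 4q + q^2; min AVC = £25 at q = 2. Since P = £120 ≥ min AVC, the firm produces.
MC = 29 - 8q + 3q^2. Setting P = MC and taking the root on the rising branch gives q* = 7.
TR = 120·7 = 840. TC = 740 + 350 = 1090. Profit = 840 − 1090 = -£250.
That loss of £250 beats the £740 the firm would lose by shutting down; producing recovers £490 of fixed cost.

Profit = -£250 at q = 7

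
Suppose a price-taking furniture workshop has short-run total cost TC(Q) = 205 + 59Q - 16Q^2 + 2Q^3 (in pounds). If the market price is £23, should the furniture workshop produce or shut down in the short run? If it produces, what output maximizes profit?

Strip out fixed cost: VC = 59Q - 16Q^2 + 2Q^3. Then AVC = 59 - 16Q + 2Q^2 and MC = 59 - 32Q + 6Q^2.
AVC hits its minimum where MC = AVC, at Q = 4, giving min AVC = 59 - 16·4 + 2·4^2 = £27.
P = £23 lies below min AVC = £27; no output level covers variable cost.
The firm minimizes its loss by shutting down and losing only its fixed cost of £205.

Shut down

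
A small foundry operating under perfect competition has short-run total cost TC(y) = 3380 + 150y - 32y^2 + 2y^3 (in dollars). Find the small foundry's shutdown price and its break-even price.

AVC = 150 - 32y + 2y^2; minimized at y = 8, giving min AVC = $22. That is the shutdown price.
ATC = 3380/y + 150 - 32y + 2y^2. Setting dATC/dy = −3380/y^2 − 32 + 4y = 0 gives y = 13 (since 4·13^3 − 32·13^2 = 3380).
min ATC = 3380/13 + 150 − 32·13 + 2·13^2 = $332. That is the break-even price.
For $22 ≤ P < $332 the firm produces at a loss; below $22 it shuts down.

Shutdown price = $22; break-even price = $332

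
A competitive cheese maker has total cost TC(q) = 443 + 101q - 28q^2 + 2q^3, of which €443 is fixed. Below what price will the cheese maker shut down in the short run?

The firm shuts down when price falls below the minimum of average variable cost. AVC = VC/q = 101 - 28q + 2q^2.
dAVC/dq = -28 + 4q = 0 gives q = 7. min AVC = 101 - 28·7 + 2·7^2 = 3.
For P < €3 the firm produces nothing.

€3 per unit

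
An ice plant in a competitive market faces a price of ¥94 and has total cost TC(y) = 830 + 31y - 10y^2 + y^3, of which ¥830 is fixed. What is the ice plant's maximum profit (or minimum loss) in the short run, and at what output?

Profit = -¥182 at y = 9

AVC = 31 - 10y + y^2 has its minimum ¥6 at y = 5; price ¥94 clears that bar, so the firm operates.
MC = 31 - 20y + 3y^2. Setting P = MC and taking the root on the rising branch gives y* = 9.
TR = 94·9 = 846. TC = 830 + 198 = 1028. Profit = 846 − 1028 = -¥182.
By producing, the firm covers all variable cost plus ¥648 of fixed cost; shutting down would lose the full ¥830.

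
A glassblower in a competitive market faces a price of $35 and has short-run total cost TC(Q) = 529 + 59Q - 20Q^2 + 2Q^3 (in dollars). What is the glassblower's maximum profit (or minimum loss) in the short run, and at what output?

Profit = -$385 at Q = 6

AVC = 59 - 20Q + 2Q^2 has its minimum $9 at Q = 5; price $35 clears that bar, so the firm operates.
MC = 59 - 40Q + 6Q^2. Setting P = MC and taking the root on the rising branch gives Q* = 6.
TR = 35·6 = 210. TC = 529 + 66 = 595. Profit = 210 − 595 = -$385.
By producing, the firm covers all variable cost plus $144 of fixed cost; shutting down would lose the full $529.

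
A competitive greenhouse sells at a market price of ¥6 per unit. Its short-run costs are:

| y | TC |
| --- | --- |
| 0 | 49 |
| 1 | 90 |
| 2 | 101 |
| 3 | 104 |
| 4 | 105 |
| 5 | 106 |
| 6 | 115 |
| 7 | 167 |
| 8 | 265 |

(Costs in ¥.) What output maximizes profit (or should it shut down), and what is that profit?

y = 0 (shut down); profit = -¥49

Tabulate TR − TC: y=0: -49; y=1: -84; y=2: -89; y=3: -86; y=4: -81; y=5: -76; y=6: -79; y=7: -125; y=8: -217.
Profit is highest at y = 0. Equivalently, the lowest AVC in the table is 66/6 ≈ ¥11 at y = 6, and P = ¥6 falls below it — price never covers variable cost, so the firm shuts down and loses only its fixed cost.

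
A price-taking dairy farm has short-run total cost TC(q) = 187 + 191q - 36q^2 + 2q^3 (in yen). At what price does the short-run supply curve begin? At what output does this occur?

¥29 per unit, at q = 9

The firm shuts down when price falls below the minimum of average variable cost. AVC = VC/q = 191 - 36q + 2q^2.
At the minimum of AVC, MC = AVC. MC = 191 - 72q + 6q^2; setting MC = AVC gives 4q^2 - 36q = 0, so q = 9. min AVC = 29.
So the shutdown price is ¥29.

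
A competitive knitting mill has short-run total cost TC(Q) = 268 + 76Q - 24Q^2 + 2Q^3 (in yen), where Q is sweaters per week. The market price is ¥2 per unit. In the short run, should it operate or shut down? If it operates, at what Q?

Variable cost is VC = 76Q - 24Q^2 + 2Q^3, so AVC = VC/Q = 76 - 24Q + 2Q^2 and MC = dTC/dQ = 76 - 48Q + 6Q^2.
AVC hits its minimum where MC = AVC, at Q = 6, giving min AVC = 76 - 24·6 + 2·6^2 = ¥4.
With P < min AVC (¥2 < ¥4), every unit sold adds to the loss.
Best response: produce nothing and absorb the ¥268 fixed cost.

Shut down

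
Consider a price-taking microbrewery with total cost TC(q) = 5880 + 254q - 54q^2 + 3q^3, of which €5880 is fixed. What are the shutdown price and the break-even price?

Shutdown price = min AVC. AVC = 254 - 54q + 3q^2, with vertex at q = 9 and minimum €11.
ATC = 5880/q + 254 - 54q + 3q^2. Setting dATC/dq = −5880/q^2 − 54 + 6q = 0 gives q = 14 (since 6·14^3 − 54·14^2 = 5880).
min ATC = 5880/14 + 254 − 54·14 + 3·14^2 = €506. That is the break-even price.
For €11 ≤ P < €506 the firm produces at a loss; below €11 it shuts down.

Shutdown price = €11; break-even price = €506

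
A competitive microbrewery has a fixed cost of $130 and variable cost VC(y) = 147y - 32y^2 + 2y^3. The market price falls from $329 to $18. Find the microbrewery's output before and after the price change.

Output falls from 13 to 0 (the firm shuts down)

AVC = 147 - 32y + 2y^2, minimized at y = 8 where min AVC = $19. MC = 147 - 64y + 6y^2.
With P = $329 above the shutdown price, P = MC gives y = 13.
At P = $18 < min AVC = $19, price no longer covers variable cost at any output, so the firm shuts down: y = 0.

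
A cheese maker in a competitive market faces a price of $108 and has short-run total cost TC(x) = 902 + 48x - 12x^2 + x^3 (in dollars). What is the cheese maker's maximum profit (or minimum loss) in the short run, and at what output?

Profit = -$102 at x = 10

AVC = 48 - 12x + x^2; min AVC = $12 at x = 6. Since P = $108 ≥ min AVC, the firm produces.
MC = 48 - 24x + 3x^2. Setting P = MC and taking the root on the rising branch gives x* = 10.
TR = 108·10 = 1080. TC = 902 + 280 = 1182. Profit = 1080 − 1182 = -$102.
Shutting down would mean losing the fixed cost of $902, so operating at a loss of $102 is better by $800.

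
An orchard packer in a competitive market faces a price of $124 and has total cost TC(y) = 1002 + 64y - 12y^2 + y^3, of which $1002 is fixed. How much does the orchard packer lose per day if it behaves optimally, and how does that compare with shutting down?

Profit = -$202 at y = 10

AVC = 64 - 12y + y^2 has its minimum $28 at y = 6; price $124 clears that bar, so the firm operates.
MC = 64 - 24y + 3y^2. Setting P = MC and taking the root on the rising branch gives y* = 10.
TR = 124·10 = 1240. TC = 1002 + 440 = 1442. Profit = 1240 − 1442 = -$202.
Shutting down would mean losing the fixed cost of $1002, so operating at a loss of $202 is better by $800.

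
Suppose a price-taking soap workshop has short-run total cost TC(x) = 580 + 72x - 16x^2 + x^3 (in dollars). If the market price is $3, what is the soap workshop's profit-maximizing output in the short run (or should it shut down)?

Shut down

From TC, MC = TC'(x) = 72 - 32x + 3x^2 and AVC = VC/x = 72 - 16x + x^2.
AVC hits its minimum where MC = AVC, at x = 8, giving min AVC = 72 - 16·8 + 8^2 = $8.
P = $3 lies below min AVC = $8; no output level covers variable cost.
Best response: produce nothing and absorb the $580 fixed cost.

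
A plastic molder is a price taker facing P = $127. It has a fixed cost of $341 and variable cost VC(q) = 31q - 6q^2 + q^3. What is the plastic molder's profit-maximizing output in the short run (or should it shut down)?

Strip out fixed cost: VC = 31q - 6q^2 + q^3. Then AVC = 31 - 6q + q^2 and MC = 31 - 12q + 3q^2.
AVC hits its minimum where MC = AVC, at q = 3, giving min AVC = 31 - 6·3 + 3^2 = $22.
Since P = $127 ≥ min AVC = $22, price covers variable cost and the firm should produce.
Set P = MC: 127 = 31 - 12q + 3q^2 → -96 - 12q + 3q^2 = 0. The roots are q = -4 and q = 8; the profit-maximizing output is on the rising part of MC, so q* = 8.
Check: AVC at q = 8 is $47 ≤ P, so revenue covers variable cost.
Profit = P·q − TC = 127·8 − 717 = $299.

Produce at q = 8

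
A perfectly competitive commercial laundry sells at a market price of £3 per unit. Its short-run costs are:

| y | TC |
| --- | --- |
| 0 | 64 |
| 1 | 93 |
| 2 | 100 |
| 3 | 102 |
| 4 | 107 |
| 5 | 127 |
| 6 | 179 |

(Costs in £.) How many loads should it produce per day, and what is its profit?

y = 0 (shut down); profit = -£64

Profit at each row (π = 3y − TC): y=0: -64; y=1: -90; y=2: -94; y=3: -93; y=4: -95; y=5: -112; y=6: -161.
Profit is highest at y = 0. Equivalently, the lowest AVC in the table is 43/4 ≈ £10.75 at y = 4, and P = £3 falls below it — price never covers variable cost, so the firm shuts down and loses only its fixed cost.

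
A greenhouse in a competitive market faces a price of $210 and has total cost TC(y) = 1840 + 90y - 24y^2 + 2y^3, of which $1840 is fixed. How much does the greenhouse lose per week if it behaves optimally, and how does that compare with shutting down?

AVC = 90 - 24y + 2y^2; min AVC = $18 at y = 6. Since P = $210 ≥ min AVC, the firm produces.
With MC = 90 - 48y + 6y^2, P = MC on the upward-sloping part at y* = 10.
TR = 210·10 = 2100. TC = 1840 + 500 = 2340. Profit = 2100 − 2340 = -$240.
By producing, the firm covers all variable cost plus $1600 of fixed cost; shutting down would lose the full $1840.

Profit = -$240 at y = 10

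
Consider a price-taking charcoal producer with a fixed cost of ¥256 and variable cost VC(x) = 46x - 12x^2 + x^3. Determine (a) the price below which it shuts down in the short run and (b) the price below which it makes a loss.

Shutdown price = ¥10; break-even price = ¥46

Shutdown price = min AVC. AVC = 46 - 12x + x^2, with vertex at x = 6 and minimum ¥10.
ATC = 256/x + 46 - 12x + x^2. Setting dATC/dx = −256/x^2 − 12 + 2x = 0 gives x = 8 (since 2·8^3 − 12·8^2 = 256).
min ATC = 256/8 + 46 − 12·8 + 8^2 = ¥46. That is the break-even price.
Between these two prices the firm operates at a loss; above ¥46 it earns a profit.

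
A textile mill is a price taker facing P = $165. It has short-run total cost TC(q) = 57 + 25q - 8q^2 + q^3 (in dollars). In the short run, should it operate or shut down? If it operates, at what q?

Produce at q = 10

From TC, MC = TC'(q) = 25 - 16q + 3q^2 and AVC = VC/q = 25 - 8q + q^2.
AVC hits its minimum where MC = AVC, at q = 4, giving min AVC = 25 - 8·4 + 4^2 = $9.
Since P = $165 ≥ min AVC = $9, price covers variable cost and the firm should produce.
Solving P = MC: -140 - 16q + 3q^2 = 0 ⇒ q = -14/3 or 10. On the upward-sloping branch, q* = 10.
Check: AVC at q = 10 is $45 ≤ P, so revenue covers variable cost.
Profit = P·q − TC = 165·10 − 507 = $1143.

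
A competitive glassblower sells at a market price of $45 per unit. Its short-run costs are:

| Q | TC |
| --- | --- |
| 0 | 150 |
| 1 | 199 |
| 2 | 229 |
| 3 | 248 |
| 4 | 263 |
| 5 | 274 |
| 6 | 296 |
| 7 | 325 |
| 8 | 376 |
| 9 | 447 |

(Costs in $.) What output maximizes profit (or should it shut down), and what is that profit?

Tabulate TR − TC: Q=0: -150; Q=1: -154; Q=2: -139; Q=3: -113; Q=4: -83; Q=5: -49; Q=6: -26; Q=7: -10; Q=8: -16; Q=9: -42.
Profit is maximized at Q = 7. AVC there is 175/7 = $25 ≤ P, so producing beats shutting down (which would give -$150).

Q = 7; profit = -$10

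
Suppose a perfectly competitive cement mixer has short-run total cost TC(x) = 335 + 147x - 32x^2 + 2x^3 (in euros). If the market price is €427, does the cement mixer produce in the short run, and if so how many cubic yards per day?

Variable cost is VC = 147x - 32x^2 + 2x^3, so AVC = VC/x = 147 - 32x + 2x^2 and MC = dTC/dx = 147 - 64x + 6x^2.
AVC is minimized where dAVC/dx = -32 + 4x = 0, at x = 8; min AVC = 147 - 32·8 + 2·8^2 = €19.
P = €427 exceeds min AVC = €19, so the firm stays open.
Solving P = MC: -280 - 64x + 6x^2 = 0 ⇒ x = -10/3 or 14. On the upward-sloping branch, x* = 14.
Check: AVC at x = 14 is €91 ≤ P, so revenue covers variable cost.
Profit = P·x − TC = 427·14 − 1609 = €4369.

Produce at x = 14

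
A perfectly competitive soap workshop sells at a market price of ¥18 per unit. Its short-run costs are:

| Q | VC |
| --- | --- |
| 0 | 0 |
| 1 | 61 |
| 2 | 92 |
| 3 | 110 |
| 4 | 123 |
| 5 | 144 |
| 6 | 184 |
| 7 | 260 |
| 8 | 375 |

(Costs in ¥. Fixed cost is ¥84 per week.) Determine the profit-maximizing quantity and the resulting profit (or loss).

Q = 0 (shut down); profit = -¥84

Profit at each row (π = 18Q − TC): Q=0: -84; Q=1: -127; Q=2: -140; Q=3: -140; Q=4: -135; Q=5: -138; Q=6: -160; Q=7: -218; Q=8: -315.
Profit is highest at Q = 0. Equivalently, the lowest AVC in the table is 144/5 ≈ ¥28.80 at Q = 5, and P = ¥18 falls below it — price never covers variable cost, so the firm shuts down and loses only its fixed cost.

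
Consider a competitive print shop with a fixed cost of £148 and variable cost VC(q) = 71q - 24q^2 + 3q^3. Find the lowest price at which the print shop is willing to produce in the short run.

The firm shuts down when price falls below the minimum of average variable cost. AVC = VC/q = 71 - 24q + 3q^2.
dAVC/dq = -24 + 6q = 0 gives q = 4. min AVC = 71 - 24·4 + 3·4^2 = 23.
For P < £23 the firm produces nothing.

£23 per unit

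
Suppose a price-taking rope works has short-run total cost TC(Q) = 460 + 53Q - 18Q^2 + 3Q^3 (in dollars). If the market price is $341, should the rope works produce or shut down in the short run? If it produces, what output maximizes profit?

Produce at Q = 8

From TC, MC = TC'(Q) = 53 - 36Q + 9Q^2 and AVC = VC/Q = 53 - 18Q + 3Q^2.
The AVC parabola has its vertex at Q = 18/6 = 3, where AVC = 53 - 18·3 + 3·3^2 = $26.
P = $341 exceeds min AVC = $26, so the firm stays open.
Set P = MC: 341 = 53 - 36Q + 9Q^2 → -288 - 36Q + 9Q^2 = 0. The roots are Q = -4 and Q = 8; the profit-maximizing output is on the rising part of MC, so Q* = 8.
Check: AVC at Q = 8 is $101 ≤ P, so revenue covers variable cost.
Profit = P·Q − TC = 341·8 − 1268 = $1460.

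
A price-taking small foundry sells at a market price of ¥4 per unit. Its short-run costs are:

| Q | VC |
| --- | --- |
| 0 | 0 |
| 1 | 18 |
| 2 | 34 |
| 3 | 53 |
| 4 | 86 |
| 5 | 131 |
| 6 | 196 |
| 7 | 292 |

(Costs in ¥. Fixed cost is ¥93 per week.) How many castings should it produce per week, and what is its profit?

Q = 0 (shut down); profit = -¥93

Profit at each row (π = 4Q − TC): Q=0: -93; Q=1: -107; Q=2: -119; Q=3: -134; Q=4: -163; Q=5: -204; Q=6: -265; Q=7: -357.
Profit is highest at Q = 0. Equivalently, the lowest AVC in the table is 34/2 ≈ ¥17 at Q = 2, and P = ¥4 falls below it — price never covers variable cost, so the firm shuts down and loses only its fixed cost.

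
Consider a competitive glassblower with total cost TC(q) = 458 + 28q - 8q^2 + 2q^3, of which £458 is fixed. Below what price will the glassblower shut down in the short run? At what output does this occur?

£20 per unit, at q = 2

Short-run supply begins at min AVC. From VC = 28q - 8q^2 + 2q^3, AVC = 28 - 8q + 2q^2.
At the minimum of AVC, MC = AVC. MC = 28 - 16q + 6q^2; setting MC = AVC gives 4q^2 - 8q = 0, so q = 2. min AVC = 20.
For P < £20 the firm produces nothing.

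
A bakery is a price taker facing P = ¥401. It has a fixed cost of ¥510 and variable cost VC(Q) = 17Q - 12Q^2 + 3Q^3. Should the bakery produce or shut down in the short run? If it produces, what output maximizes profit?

Produce at Q = 8

From TC, MC = TC'(Q) = 17 - 24Q + 9Q^2 and AVC = VC/Q = 17 - 12Q + 3Q^2.
The AVC parabola has its vertex at Q = 12/6 = 2, where AVC = 17 - 12·2 + 3·2^2 = ¥5.
P = ¥401 exceeds min AVC = ¥5, so the firm stays open.
Set P = MC: 401 = 17 - 24Q + 9Q^2 → -384 - 24Q + 9Q^2 = 0. The roots are Q = -16/3 and Q = 8; the profit-maximizing output is on the rising part of MC, so Q* = 8.
Check: AVC at Q = 8 is ¥113 ≤ P, so revenue covers variable cost.
Profit = P·Q − TC = 401·8 − 1414 = ¥1794.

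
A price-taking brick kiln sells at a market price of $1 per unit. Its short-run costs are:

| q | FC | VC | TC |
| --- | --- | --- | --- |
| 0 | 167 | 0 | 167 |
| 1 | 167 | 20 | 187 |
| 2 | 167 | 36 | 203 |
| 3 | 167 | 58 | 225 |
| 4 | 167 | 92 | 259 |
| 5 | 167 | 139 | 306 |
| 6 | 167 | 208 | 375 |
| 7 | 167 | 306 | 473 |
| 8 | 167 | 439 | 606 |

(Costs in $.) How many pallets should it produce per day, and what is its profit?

Profit at each row (π = 1q − TC): q=0: -167; q=1: -186; q=2: -201; q=3: -222; q=4: -255; q=5: -301; q=6: -369; q=7: -466; q=8: -598.
Profit is highest at q = 0. Equivalently, the lowest AVC in the table is 36/2 ≈ $18 at q = 2, and P = $1 falls below it — price never covers variable cost, so the firm shuts down and loses only its fixed cost.

q = 0 (shut down); profit = -$167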